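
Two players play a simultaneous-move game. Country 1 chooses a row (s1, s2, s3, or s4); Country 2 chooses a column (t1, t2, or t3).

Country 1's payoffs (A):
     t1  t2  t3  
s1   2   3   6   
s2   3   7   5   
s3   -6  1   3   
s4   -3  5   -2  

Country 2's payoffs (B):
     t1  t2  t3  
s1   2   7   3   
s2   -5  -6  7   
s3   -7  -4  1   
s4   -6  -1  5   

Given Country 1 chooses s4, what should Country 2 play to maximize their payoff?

t3

With Country 1 fixed at s4, Country 2's payoffs are: t1 → -6, t2 → -1, t3 → 5.
The maximum is 5, achieved by t3.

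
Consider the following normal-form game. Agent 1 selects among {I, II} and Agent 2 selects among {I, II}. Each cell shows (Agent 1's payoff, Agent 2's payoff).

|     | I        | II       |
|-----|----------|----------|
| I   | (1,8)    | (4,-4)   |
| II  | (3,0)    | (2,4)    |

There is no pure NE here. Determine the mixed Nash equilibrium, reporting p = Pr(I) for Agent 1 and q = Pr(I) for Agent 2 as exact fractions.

p = 1/4, q = 1/2

In a mixed NE each player is indifferent between their pure strategies, so the opponent's mix sets the indifference.
Agent 2 indifferent between I and II: p·8 + (1−p)·0 = p·(-4) + (1−p)·4 ⟹ 0 + 8p = 4 + (-8)p ⟹ p = 1/4.
Agent 1 indifferent between I and II: q·1 + (1−q)·4 = q·3 + (1−q)·2 ⟹ 4 + (-3)q = 2 + 1q ⟹ q = 1/2.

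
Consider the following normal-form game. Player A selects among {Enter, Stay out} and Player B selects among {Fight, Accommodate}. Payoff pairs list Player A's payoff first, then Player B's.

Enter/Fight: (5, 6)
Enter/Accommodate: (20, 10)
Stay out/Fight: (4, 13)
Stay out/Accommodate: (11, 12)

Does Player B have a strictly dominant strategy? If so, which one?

Check whether one of Player B's strategies beats all alternatives regardless of what the opponent does.
Fight is not dominant: against Enter, Accommodate gives 10 > 6.
Accommodate is not dominant: against Stay out, Fight gives 13 > 12.
No single strategy is best against every opponent action.

No strictly dominant strategy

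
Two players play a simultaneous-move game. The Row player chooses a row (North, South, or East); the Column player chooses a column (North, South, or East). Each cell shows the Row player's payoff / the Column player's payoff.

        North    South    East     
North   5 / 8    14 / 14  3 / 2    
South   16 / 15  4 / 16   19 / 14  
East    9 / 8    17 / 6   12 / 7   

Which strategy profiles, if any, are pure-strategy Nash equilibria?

None

Find each player's best response to every opponent strategy; NE are the intersections.
The Row player's best responses — vs North: South (payoff 16); vs South: East (payoff 17); vs East: South (payoff 19).
The Column player's best responses — vs North: South (payoff 14); vs South: South (payoff 16); vs East: North (payoff 8).
No cell has both players best-responding. For instance, the Row player's best reply to North is South, but against South the Column player prefers South over North.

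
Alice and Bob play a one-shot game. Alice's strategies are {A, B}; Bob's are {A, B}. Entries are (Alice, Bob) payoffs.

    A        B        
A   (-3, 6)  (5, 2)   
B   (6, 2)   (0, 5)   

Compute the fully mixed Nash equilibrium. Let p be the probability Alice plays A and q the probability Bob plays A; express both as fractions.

p = 3/7, q = 5/14

In a mixed NE each player is indifferent between their pure strategies, so the opponent's mix sets the indifference.
Bob indifferent between A and B: p·6 + (1−p)·2 = p·2 + (1−p)·5 ⟹ 2 + 4p = 5 + (-3)p ⟹ p = 3/7.
Alice indifferent between A and B: q·(-3) + (1−q)·5 = q·6 + (1−q)·0 ⟹ 5 + (-8)q = 0 + 6q ⟹ q = 5/14.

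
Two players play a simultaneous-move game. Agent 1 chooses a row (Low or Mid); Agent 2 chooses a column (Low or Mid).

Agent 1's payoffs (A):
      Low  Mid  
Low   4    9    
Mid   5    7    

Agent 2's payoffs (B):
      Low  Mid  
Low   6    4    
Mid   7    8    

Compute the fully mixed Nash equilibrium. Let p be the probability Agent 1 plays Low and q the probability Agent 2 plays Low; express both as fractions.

In a mixed NE each player is indifferent between their pure strategies, so the opponent's mix sets the indifference.
Agent 2 indifferent between Low and Mid: p·6 + (1−p)·7 = p·4 + (1−p)·8 ⟹ 7 + (-1)p = 8 + (-4)p ⟹ p = 1/3.
Agent 1 indifferent between Low and Mid: q·4 + (1−q)·9 = q·5 + (1−q)·7 ⟹ 9 + (-5)q = 7 + (-2)q ⟹ q = 2/3.

p = 1/3, q = 2/3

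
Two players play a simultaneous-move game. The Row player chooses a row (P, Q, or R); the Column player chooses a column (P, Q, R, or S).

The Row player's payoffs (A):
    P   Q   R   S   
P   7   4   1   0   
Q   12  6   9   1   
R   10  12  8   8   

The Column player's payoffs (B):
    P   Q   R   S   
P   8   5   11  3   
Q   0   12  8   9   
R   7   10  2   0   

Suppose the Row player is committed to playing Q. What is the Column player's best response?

Q

With the Row player fixed at Q, the Column player's payoffs are: P → 0, Q → 12, R → 8, S → 9.
The maximum is 12, achieved by Q.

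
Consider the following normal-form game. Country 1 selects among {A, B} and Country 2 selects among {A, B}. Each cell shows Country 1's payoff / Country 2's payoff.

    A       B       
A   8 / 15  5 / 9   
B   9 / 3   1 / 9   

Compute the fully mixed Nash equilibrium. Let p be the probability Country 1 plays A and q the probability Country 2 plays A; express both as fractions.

In a mixed NE each player is indifferent between their pure strategies, so the opponent's mix sets the indifference.
Country 2 indifferent between A and B: p·15 + (1−p)·3 = p·9 + (1−p)·9 ⟹ 3 + 12p = 9 + 0p ⟹ p = 1/2.
Country 1 indifferent between A and B: q·8 + (1−q)·5 = q·9 + (1−q)·1 ⟹ 5 + 3q = 1 + 8q ⟹ q = 4/5.

p = 1/2, q = 4/5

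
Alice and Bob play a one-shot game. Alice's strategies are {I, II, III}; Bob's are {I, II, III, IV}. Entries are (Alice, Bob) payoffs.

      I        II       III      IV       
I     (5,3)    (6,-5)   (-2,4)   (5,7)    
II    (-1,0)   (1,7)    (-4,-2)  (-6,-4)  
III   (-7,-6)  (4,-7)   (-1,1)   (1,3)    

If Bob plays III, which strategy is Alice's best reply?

With Bob fixed at III, Alice's payoffs are: I → -2, II → -4, III → -1.
The maximum is -1, achieved by III.

III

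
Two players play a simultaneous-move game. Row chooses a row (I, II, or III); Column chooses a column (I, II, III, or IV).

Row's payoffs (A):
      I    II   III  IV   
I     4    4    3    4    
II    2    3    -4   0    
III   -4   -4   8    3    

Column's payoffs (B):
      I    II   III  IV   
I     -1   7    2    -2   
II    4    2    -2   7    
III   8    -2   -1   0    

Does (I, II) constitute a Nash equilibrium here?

Yes

Holding Column at II: Row gets 4 from I, versus 3 from II, -4 from III. No profitable deviation for Row.
Holding Row at I: Column gets 7 from II, versus -1 from I, 2 from III, -2 from IV. No profitable deviation for Column either.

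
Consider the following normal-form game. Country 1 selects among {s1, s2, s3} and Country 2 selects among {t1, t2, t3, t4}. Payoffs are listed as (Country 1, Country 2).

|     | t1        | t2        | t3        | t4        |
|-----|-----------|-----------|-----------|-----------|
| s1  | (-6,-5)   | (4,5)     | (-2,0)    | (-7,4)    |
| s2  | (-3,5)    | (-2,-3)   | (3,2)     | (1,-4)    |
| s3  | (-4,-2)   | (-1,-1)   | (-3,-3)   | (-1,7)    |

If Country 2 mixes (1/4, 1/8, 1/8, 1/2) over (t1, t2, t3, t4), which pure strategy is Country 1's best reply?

Compute Country 1's expected payoff from each pure strategy against the given mix.
s1: (1/4)·(-6) + (1/8)·4 + (1/8)·(-2) + (1/2)·(-7) = -19/4
s2: (1/4)·(-3) + (1/8)·(-2) + (1/8)·3 + (1/2)·1 = -1/8
s3: (1/4)·(-4) + (1/8)·(-1) + (1/8)·(-3) + (1/2)·(-1) = -2
Highest expected payoff is -1/8, from s2.

s2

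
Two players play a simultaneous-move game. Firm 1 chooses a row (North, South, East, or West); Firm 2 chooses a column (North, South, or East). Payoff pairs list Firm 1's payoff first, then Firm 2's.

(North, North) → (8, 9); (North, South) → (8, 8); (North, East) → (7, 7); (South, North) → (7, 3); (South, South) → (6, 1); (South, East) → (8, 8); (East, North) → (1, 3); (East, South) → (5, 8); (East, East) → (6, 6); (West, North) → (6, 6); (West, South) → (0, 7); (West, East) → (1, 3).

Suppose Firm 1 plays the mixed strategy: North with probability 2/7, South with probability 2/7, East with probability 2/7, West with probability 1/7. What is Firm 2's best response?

Compute Firm 2's expected payoff from each pure strategy against the given mix.
North: (2/7)·9 + (2/7)·3 + (2/7)·3 + (1/7)·6 = 36/7
South: (2/7)·8 + (2/7)·1 + (2/7)·8 + (1/7)·7 = 41/7
East: (2/7)·7 + (2/7)·8 + (2/7)·6 + (1/7)·3 = 45/7
Highest expected payoff is 45/7, from East.

East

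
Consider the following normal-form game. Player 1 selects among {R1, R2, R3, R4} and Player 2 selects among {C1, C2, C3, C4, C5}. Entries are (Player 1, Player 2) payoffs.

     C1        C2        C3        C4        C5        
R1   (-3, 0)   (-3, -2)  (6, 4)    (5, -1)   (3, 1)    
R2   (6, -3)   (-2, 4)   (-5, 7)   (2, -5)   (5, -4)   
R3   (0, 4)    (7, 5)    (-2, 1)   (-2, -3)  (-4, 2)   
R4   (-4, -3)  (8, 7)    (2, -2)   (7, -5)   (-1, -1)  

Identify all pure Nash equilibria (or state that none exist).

A profile is a Nash equilibrium when each player is best-responding to the other.
Player 1's best responses — vs C1: R2 (payoff 6); vs C2: R4 (payoff 8); vs C3: R1 (payoff 6); vs C4: R4 (payoff 7); vs C5: R2 (payoff 5).
Player 2's best responses — vs R1: C3 (payoff 4); vs R2: C3 (payoff 7); vs R3: C2 (payoff 5); vs R4: C2 (payoff 7).
Mutual best responses occur at (R1, C3) and (R4, C2); at each, neither player gains by switching.

(R1, C3) and (R4, C2)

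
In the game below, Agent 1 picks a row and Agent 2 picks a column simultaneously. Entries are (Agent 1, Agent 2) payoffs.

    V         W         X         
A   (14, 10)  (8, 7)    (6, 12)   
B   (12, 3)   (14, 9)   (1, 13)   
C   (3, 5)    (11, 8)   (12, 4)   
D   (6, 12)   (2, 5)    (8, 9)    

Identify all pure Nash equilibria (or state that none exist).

A profile is a Nash equilibrium when each player is best-responding to the other.
Agent 1's best responses — vs V: A (payoff 14); vs W: B (payoff 14); vs X: C (payoff 12).
Agent 2's best responses — vs A: X (payoff 12); vs B: X (payoff 13); vs C: W (payoff 8); vs D: V (payoff 12).
No cell has both players best-responding. For instance, Agent 1's best reply to V is A, but against A Agent 2 prefers X over V.

No pure-strategy Nash equilibrium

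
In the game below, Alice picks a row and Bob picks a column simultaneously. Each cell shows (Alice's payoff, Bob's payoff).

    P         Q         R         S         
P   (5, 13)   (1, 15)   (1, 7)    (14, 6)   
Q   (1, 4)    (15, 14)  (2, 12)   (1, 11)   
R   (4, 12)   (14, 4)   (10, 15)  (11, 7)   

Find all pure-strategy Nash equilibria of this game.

A profile is a Nash equilibrium when each player is best-responding to the other.
Alice's best responses — vs P: P (payoff 5); vs Q: Q (payoff 15); vs R: R (payoff 10); vs S: P (payoff 14).
Bob's best responses — vs P: Q (payoff 15); vs Q: Q (payoff 14); vs R: R (payoff 15).
Mutual best responses occur at (Q, Q) and (R, R); at each, neither player gains by switching.

(Q, Q) and (R, R)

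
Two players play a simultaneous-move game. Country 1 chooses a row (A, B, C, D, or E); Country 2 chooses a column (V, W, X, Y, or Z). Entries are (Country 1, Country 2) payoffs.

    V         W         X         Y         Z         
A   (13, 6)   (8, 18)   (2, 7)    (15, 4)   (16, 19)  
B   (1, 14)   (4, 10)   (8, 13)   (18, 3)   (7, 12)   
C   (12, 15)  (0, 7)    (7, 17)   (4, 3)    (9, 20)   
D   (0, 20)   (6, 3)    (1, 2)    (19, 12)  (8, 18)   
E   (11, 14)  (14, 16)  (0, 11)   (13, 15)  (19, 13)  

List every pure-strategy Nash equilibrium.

(E, W)

A profile is a Nash equilibrium when each player is best-responding to the other.
Country 1's best responses — vs V: A (payoff 13); vs W: E (payoff 14); vs X: B (payoff 8); vs Y: D (payoff 19); vs Z: E (payoff 19).
Country 2's best responses — vs A: Z (payoff 19); vs B: V (payoff 14); vs C: Z (payoff 20); vs D: V (payoff 20); vs E: W (payoff 16).
The only mutual best response is (E, W); neither player gains by switching there.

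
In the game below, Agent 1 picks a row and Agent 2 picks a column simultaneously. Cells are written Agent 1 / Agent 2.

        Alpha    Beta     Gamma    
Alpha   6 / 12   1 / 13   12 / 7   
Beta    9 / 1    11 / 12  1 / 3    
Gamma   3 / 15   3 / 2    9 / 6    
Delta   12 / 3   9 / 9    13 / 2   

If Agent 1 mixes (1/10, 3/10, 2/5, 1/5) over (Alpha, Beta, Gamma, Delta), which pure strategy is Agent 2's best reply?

Compute Agent 2's expected payoff from each pure strategy against the given mix.
Alpha: (1/10)·12 + (3/10)·1 + (2/5)·15 + (1/5)·3 = 81/10
Beta: (1/10)·13 + (3/10)·12 + (2/5)·2 + (1/5)·9 = 15/2
Gamma: (1/10)·7 + (3/10)·3 + (2/5)·6 + (1/5)·2 = 22/5
Highest expected payoff is 81/10, from Alpha.

Alpha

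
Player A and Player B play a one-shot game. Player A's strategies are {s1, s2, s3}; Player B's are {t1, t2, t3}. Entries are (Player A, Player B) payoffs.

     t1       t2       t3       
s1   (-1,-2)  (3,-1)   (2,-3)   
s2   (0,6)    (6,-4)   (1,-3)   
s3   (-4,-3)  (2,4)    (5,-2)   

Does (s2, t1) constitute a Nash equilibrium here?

Yes

Holding Player B at t1: Player A gets 0 from s2, versus -1 from s1, -4 from s3. No profitable deviation for Player A.
Holding Player A at s2: Player B gets 6 from t1, versus -4 from t2, -3 from t3. No profitable deviation for Player B either.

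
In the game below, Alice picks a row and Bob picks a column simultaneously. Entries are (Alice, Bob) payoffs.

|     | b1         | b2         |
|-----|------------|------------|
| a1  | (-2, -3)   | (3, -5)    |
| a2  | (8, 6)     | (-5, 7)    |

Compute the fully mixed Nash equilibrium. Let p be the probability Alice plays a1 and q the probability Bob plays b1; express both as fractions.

In a mixed NE each player is indifferent between their pure strategies, so the opponent's mix sets the indifference.
Bob indifferent between b1 and b2: p·(-3) + (1−p)·6 = p·(-5) + (1−p)·7 ⟹ 6 + (-9)p = 7 + (-12)p ⟹ p = 1/3.
Alice indifferent between a1 and a2: q·(-2) + (1−q)·3 = q·8 + (1−q)·(-5) ⟹ 3 + (-5)q = (-5) + 13q ⟹ q = 4/9.

p = 1/3, q = 4/9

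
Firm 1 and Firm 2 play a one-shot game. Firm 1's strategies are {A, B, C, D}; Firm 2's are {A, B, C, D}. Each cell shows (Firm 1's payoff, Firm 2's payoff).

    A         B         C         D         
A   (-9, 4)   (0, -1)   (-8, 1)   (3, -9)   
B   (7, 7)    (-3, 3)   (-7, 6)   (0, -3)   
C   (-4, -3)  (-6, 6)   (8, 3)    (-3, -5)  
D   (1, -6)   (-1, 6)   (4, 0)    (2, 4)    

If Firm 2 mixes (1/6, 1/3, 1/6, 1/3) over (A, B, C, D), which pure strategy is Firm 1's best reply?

Firm 1's best reply maximizes expected payoff against the mix.
A: (1/6)·(-9) + (1/3)·0 + (1/6)·(-8) + (1/3)·3 = -11/6
B: (1/6)·7 + (1/3)·(-3) + (1/6)·(-7) + (1/3)·0 = -1
C: (1/6)·(-4) + (1/3)·(-6) + (1/6)·8 + (1/3)·(-3) = -7/3
D: (1/6)·1 + (1/3)·(-1) + (1/6)·4 + (1/3)·2 = 7/6
Highest expected payoff is 7/6, from D.

D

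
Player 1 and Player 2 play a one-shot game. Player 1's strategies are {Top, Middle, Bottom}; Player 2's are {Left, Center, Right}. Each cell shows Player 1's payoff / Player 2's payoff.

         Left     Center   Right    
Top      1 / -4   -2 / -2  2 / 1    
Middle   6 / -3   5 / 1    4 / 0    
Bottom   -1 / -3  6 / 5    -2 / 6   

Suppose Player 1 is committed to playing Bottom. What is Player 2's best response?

With Player 1 fixed at Bottom, Player 2's payoffs are: Left → -3, Center → 5, Right → 6.
The maximum is 6, achieved by Right.

Right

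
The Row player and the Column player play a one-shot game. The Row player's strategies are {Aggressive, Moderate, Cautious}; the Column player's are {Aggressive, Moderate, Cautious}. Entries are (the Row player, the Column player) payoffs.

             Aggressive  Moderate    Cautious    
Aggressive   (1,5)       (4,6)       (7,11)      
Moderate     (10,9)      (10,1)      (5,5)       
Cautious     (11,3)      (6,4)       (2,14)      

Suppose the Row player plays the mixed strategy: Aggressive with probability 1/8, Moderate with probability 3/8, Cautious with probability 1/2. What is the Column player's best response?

The Column player's best reply maximizes expected payoff against the mix.
Aggressive: (1/8)·5 + (3/8)·9 + (1/2)·3 = 11/2
Moderate: (1/8)·6 + (3/8)·1 + (1/2)·4 = 25/8
Cautious: (1/8)·11 + (3/8)·5 + (1/2)·14 = 41/4
Highest expected payoff is 41/4, from Cautious.

Cautious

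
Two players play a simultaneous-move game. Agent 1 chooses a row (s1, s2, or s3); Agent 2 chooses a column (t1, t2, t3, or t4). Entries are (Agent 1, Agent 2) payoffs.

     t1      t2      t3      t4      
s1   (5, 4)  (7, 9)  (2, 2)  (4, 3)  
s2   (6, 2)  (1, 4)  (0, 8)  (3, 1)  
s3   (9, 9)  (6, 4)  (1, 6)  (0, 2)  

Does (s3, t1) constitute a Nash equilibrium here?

Yes

Holding Agent 2 at t1: Agent 1 gets 9 from s3, versus 5 from s1, 6 from s2. No profitable deviation for Agent 1.
Holding Agent 1 at s3: Agent 2 gets 9 from t1, versus 4 from t2, 6 from t3, 2 from t4. No profitable deviation for Agent 2 either.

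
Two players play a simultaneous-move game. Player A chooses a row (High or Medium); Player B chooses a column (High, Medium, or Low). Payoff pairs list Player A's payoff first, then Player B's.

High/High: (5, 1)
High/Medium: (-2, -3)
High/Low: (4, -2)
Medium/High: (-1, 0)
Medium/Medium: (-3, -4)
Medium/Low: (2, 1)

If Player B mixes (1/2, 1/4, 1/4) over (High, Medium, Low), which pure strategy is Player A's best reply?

High

Player A's best reply maximizes expected payoff against the mix.
High: (1/2)·5 + (1/4)·(-2) + (1/4)·4 = 3
Medium: (1/2)·(-1) + (1/4)·(-3) + (1/4)·2 = -3/4
Highest expected payoff is 3, from High.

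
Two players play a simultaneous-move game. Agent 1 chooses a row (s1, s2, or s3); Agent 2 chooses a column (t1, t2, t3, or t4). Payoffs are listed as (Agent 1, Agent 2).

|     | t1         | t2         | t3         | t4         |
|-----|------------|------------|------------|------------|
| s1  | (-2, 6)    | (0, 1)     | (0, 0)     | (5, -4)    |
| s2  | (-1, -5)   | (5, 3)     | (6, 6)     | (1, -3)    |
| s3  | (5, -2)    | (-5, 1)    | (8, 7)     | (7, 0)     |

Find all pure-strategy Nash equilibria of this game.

Find each player's best response to every opponent strategy; NE are the intersections.
Agent 1's best responses — vs t1: s3 (payoff 5); vs t2: s2 (payoff 5); vs t3: s3 (payoff 8); vs t4: s3 (payoff 7).
Agent 2's best responses — vs s1: t1 (payoff 6); vs s2: t3 (payoff 6); vs s3: t3 (payoff 7).
The only mutual best response is (s3, t3); neither player gains by switching there.

(s3, t3)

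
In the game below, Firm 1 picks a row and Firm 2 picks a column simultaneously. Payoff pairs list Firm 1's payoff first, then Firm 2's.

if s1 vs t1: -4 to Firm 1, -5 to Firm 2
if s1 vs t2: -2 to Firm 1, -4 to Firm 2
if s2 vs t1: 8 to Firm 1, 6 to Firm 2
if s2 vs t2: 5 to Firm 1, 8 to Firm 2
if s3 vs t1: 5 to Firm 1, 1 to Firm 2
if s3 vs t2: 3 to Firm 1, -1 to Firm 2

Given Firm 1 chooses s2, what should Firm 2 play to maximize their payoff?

With Firm 1 fixed at s2, Firm 2's payoffs are: t1 → 6, t2 → 8.
The maximum is 8, achieved by t2.

t2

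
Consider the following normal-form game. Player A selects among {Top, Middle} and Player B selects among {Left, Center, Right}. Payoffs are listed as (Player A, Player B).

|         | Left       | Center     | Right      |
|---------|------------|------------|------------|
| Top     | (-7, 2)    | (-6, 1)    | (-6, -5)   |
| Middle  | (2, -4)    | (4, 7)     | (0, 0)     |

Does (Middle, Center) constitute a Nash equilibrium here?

Yes

Holding Player B at Center: Player A gets 4 from Middle, versus -6 from Top. No profitable deviation for Player A.
Holding Player A at Middle: Player B gets 7 from Center, versus -4 from Left, 0 from Right. No profitable deviation for Player B either.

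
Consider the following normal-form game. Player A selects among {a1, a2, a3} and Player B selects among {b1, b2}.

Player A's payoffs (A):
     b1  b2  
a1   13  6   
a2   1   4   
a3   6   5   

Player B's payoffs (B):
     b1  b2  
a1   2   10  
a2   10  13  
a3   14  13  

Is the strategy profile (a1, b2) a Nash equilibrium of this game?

Holding Player B at b2: Player A gets 6 from a1, versus 4 from a2, 5 from a3. No profitable deviation for Player A.
Holding Player A at a1: Player B gets 10 from b2, versus 2 from b1. No profitable deviation for Player B either.

Yes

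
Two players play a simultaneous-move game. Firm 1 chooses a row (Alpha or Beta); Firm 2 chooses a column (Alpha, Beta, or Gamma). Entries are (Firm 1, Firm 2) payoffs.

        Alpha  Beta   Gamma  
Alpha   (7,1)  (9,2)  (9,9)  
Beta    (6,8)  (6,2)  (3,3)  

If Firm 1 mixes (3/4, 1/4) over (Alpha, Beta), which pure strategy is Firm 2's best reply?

Firm 2's best reply maximizes expected payoff against the mix.
Alpha: (3/4)·1 + (1/4)·8 = 11/4
Beta: (3/4)·2 + (1/4)·2 = 2
Gamma: (3/4)·9 + (1/4)·3 = 15/2
Highest expected payoff is 15/2, from Gamma.

Gamma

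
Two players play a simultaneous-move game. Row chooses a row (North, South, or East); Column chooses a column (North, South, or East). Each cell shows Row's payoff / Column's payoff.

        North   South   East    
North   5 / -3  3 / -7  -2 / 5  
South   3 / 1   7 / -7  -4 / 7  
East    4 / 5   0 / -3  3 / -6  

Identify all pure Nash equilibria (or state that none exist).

Find each player's best response to every opponent strategy; NE are the intersections.
Row's best responses — vs North: North (payoff 5); vs South: South (payoff 7); vs East: East (payoff 3).
Column's best responses — vs North: East (payoff 5); vs South: East (payoff 7); vs East: North (payoff 5).
No cell has both players best-responding. For instance, Row's best reply to North is North, but against North Column prefers East over North.

No pure-strategy Nash equilibrium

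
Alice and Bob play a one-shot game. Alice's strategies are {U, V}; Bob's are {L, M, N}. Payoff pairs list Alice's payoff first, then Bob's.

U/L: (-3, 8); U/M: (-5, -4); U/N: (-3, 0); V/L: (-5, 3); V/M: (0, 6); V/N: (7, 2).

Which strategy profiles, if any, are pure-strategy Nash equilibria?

(U, L) and (V, M)

Find each player's best response to every opponent strategy; NE are the intersections.
Alice's best responses — vs L: U (payoff -3); vs M: V (payoff 0); vs N: V (payoff 7).
Bob's best responses — vs U: L (payoff 8); vs V: M (payoff 6).
Mutual best responses occur at (U, L) and (V, M); at each, neither player gains by switching.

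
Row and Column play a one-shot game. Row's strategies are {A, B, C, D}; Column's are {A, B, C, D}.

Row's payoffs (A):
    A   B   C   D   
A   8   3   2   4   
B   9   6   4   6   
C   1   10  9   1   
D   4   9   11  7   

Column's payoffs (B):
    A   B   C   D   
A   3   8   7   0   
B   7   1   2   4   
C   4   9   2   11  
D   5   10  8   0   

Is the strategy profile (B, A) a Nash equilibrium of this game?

Holding Column at A: Row gets 9 from B, versus 8 from A, 1 from C, 4 from D. No profitable deviation for Row.
Holding Row at B: Column gets 7 from A, versus 1 from B, 2 from C, 4 from D. No profitable deviation for Column either.

Yes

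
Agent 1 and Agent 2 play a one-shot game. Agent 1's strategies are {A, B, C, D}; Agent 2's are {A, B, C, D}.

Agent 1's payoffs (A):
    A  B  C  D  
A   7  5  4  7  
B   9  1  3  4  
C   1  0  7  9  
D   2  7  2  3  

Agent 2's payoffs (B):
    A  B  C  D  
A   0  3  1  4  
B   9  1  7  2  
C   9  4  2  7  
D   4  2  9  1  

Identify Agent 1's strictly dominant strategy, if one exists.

None

A strategy is strictly dominant if it gives Agent 1 a strictly higher payoff than every other strategy, against every choice by the opponent.
A is not dominant: against A, B gives 9 > 7.
B is not dominant: against B, A gives 5 > 1.
C is not dominant: against A, A gives 7 > 1.
D is not dominant: against A, A gives 7 > 2.
No single strategy is best against every opponent action.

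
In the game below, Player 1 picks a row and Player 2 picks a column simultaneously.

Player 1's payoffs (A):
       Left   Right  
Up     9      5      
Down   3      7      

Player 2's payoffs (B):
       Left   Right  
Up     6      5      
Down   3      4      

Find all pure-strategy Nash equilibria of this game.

(Up, Left) and (Down, Right)

A profile is a Nash equilibrium when each player is best-responding to the other.
Player 1's best responses — vs Left: Up (payoff 9); vs Right: Down (payoff 7).
Player 2's best responses — vs Up: Left (payoff 6); vs Down: Right (payoff 4).
Mutual best responses occur at (Up, Left) and (Down, Right); at each, neither player gains by switching.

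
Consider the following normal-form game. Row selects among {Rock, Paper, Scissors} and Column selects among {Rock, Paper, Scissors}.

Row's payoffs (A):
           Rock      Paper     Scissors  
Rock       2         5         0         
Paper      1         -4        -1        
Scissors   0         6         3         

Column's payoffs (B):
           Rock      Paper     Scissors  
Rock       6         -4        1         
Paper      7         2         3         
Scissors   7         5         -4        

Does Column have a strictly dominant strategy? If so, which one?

Rock

A strategy is strictly dominant if it gives Column a strictly higher payoff than every other strategy, against every choice by the opponent.
Rock strictly dominates: vs Rock: 6 > each of {-4, 1}; vs Paper: 7 > each of {2, 3}; vs Scissors: 7 > each of {5, -4}.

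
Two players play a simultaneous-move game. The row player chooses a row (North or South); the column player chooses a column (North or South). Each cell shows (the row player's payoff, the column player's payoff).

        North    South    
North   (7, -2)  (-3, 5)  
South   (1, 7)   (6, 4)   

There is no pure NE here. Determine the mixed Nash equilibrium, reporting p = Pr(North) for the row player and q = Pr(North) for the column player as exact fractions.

Each player's mixing probability is pinned down by making the *other* player indifferent.
The column player indifferent between North and South: p·(-2) + (1−p)·7 = p·5 + (1−p)·4 ⟹ 7 + (-9)p = 4 + 1p ⟹ p = 3/10.
The row player indifferent between North and South: q·7 + (1−q)·(-3) = q·1 + (1−q)·6 ⟹ (-3) + 10q = 6 + (-5)q ⟹ q = 3/5.

p = 3/10, q = 3/5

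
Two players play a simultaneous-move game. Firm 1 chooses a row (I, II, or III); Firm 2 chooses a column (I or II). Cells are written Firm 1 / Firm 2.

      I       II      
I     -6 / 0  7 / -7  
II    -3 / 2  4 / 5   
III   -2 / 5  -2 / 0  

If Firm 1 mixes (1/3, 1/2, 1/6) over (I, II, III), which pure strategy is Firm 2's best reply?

Compute Firm 2's expected payoff from each pure strategy against the given mix.
I: (1/3)·0 + (1/2)·2 + (1/6)·5 = 11/6
II: (1/3)·(-7) + (1/2)·5 + (1/6)·0 = 1/6
Highest expected payoff is 11/6, from I.

I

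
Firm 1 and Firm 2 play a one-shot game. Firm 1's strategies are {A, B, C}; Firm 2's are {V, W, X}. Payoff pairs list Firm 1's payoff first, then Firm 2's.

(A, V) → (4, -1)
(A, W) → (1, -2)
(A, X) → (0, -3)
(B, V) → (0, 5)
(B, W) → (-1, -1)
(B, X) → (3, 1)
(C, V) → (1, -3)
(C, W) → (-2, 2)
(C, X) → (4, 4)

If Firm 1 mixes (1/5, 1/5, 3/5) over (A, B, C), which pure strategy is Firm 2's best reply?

X

Compute Firm 2's expected payoff from each pure strategy against the given mix.
V: (1/5)·(-1) + (1/5)·5 + (3/5)·(-3) = -1
W: (1/5)·(-2) + (1/5)·(-1) + (3/5)·2 = 3/5
X: (1/5)·(-3) + (1/5)·1 + (3/5)·4 = 2
Highest expected payoff is 2, from X.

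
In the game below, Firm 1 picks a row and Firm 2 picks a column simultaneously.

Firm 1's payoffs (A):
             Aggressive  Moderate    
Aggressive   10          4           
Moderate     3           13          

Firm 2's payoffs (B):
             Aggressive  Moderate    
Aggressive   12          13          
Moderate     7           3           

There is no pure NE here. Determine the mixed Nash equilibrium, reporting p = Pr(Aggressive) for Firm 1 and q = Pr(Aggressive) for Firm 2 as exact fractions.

p = 4/5, q = 9/16

Each player's mixing probability is pinned down by making the *other* player indifferent.
Firm 2 indifferent between Aggressive and Moderate: p·12 + (1−p)·7 = p·13 + (1−p)·3 ⟹ 7 + 5p = 3 + 10p ⟹ p = 4/5.
Firm 1 indifferent between Aggressive and Moderate: q·10 + (1−q)·4 = q·3 + (1−q)·13 ⟹ 4 + 6q = 13 + (-10)q ⟹ q = 9/16.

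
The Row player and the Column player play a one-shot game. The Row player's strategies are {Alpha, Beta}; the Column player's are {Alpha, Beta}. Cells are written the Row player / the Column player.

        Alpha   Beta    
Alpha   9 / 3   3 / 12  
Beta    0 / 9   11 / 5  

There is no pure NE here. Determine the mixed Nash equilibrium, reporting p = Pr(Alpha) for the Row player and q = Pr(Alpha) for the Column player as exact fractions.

In a mixed NE each player is indifferent between their pure strategies, so the opponent's mix sets the indifference.
The Column player indifferent between Alpha and Beta: p·3 + (1−p)·9 = p·12 + (1−p)·5 ⟹ 9 + (-6)p = 5 + 7p ⟹ p = 4/13.
The Row player indifferent between Alpha and Beta: q·9 + (1−q)·3 = q·0 + (1−q)·11 ⟹ 3 + 6q = 11 + (-11)q ⟹ q = 8/17.

p = 4/13, q = 8/17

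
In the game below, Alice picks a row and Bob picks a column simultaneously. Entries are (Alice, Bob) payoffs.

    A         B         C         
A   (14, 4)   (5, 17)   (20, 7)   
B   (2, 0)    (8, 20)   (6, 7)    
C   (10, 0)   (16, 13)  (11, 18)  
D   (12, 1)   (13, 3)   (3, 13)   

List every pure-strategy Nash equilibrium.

None

A profile is a Nash equilibrium when each player is best-responding to the other.
Alice's best responses — vs A: A (payoff 14); vs B: C (payoff 16); vs C: A (payoff 20).
Bob's best responses — vs A: B (payoff 17); vs B: B (payoff 20); vs C: C (payoff 18); vs D: C (payoff 13).
No cell has both players best-responding. For instance, Alice's best reply to B is C, but against C Bob prefers C over B.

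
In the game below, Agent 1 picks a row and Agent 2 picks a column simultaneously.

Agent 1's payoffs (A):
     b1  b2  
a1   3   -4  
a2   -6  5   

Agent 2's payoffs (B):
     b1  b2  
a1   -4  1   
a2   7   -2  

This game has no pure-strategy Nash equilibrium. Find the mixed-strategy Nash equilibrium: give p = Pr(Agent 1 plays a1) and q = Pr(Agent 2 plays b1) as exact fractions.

p = 9/14, q = 1/2

In a mixed NE each player is indifferent between their pure strategies, so the opponent's mix sets the indifference.
Agent 2 indifferent between b1 and b2: p·(-4) + (1−p)·7 = p·1 + (1−p)·(-2) ⟹ 7 + (-11)p = (-2) + 3p ⟹ p = 9/14.
Agent 1 indifferent between a1 and a2: q·3 + (1−q)·(-4) = q·(-6) + (1−q)·5 ⟹ (-4) + 7q = 5 + (-11)q ⟹ q = 1/2.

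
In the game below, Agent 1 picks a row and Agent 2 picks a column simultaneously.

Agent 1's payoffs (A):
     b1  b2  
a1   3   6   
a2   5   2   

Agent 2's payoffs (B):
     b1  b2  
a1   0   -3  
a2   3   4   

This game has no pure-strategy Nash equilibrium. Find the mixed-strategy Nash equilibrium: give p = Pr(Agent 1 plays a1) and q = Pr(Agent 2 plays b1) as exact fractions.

p = 1/4, q = 2/3

In a mixed NE each player is indifferent between their pure strategies, so the opponent's mix sets the indifference.
Agent 2 indifferent between b1 and b2: p·0 + (1−p)·3 = p·(-3) + (1−p)·4 ⟹ 3 + (-3)p = 4 + (-7)p ⟹ p = 1/4.
Agent 1 indifferent between a1 and a2: q·3 + (1−q)·6 = q·5 + (1−q)·2 ⟹ 6 + (-3)q = 2 + 3q ⟹ q = 2/3.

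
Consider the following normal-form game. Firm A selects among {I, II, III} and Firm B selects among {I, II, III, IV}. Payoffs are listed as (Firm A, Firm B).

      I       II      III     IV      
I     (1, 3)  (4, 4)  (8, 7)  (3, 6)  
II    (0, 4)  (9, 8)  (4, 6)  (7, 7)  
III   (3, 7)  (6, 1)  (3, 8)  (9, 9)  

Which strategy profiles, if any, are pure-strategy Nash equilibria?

Find each player's best response to every opponent strategy; NE are the intersections.
Firm A's best responses — vs I: III (payoff 3); vs II: II (payoff 9); vs III: I (payoff 8); vs IV: III (payoff 9).
Firm B's best responses — vs I: III (payoff 7); vs II: II (payoff 8); vs III: IV (payoff 9).
Mutual best responses occur at (I, III), (II, II), and (III, IV); at each, neither player gains by switching.

(I, III), (II, II), and (III, IV)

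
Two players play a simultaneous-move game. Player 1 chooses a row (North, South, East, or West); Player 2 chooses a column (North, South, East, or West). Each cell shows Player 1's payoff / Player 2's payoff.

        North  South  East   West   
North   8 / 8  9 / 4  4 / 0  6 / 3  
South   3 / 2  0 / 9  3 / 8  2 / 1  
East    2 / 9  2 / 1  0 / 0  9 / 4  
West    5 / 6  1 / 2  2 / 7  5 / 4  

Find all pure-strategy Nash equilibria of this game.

(North, North)

Check mutual best responses: a cell is a NE iff neither player can gain by unilaterally deviating.
Player 1's best responses — vs North: North (payoff 8); vs South: North (payoff 9); vs East: North (payoff 4); vs West: East (payoff 9).
Player 2's best responses — vs North: North (payoff 8); vs South: South (payoff 9); vs East: North (payoff 9); vs West: East (payoff 7).
The only mutual best response is (North, North); neither player gains by switching there.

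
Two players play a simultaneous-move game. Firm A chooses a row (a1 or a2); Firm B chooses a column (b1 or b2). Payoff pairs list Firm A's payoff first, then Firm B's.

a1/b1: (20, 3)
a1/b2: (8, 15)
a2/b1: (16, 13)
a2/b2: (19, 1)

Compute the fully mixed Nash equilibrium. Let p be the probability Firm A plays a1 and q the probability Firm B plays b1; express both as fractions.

p = 1/2, q = 11/15

Each player's mixing probability is pinned down by making the *other* player indifferent.
Firm B indifferent between b1 and b2: p·3 + (1−p)·13 = p·15 + (1−p)·1 ⟹ 13 + (-10)p = 1 + 14p ⟹ p = 1/2.
Firm A indifferent between a1 and a2: q·20 + (1−q)·8 = q·16 + (1−q)·19 ⟹ 8 + 12q = 19 + (-3)q ⟹ q = 11/15.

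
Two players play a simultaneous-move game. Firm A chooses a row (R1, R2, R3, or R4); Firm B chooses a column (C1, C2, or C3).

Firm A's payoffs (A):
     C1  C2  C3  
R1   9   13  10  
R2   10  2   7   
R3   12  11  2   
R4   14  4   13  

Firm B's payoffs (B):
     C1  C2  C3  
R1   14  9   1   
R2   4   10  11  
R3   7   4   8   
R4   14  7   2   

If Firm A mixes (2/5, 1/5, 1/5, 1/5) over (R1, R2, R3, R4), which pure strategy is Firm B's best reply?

C1

Compute Firm B's expected payoff from each pure strategy against the given mix.
C1: (2/5)·14 + (1/5)·4 + (1/5)·7 + (1/5)·14 = 53/5
C2: (2/5)·9 + (1/5)·10 + (1/5)·4 + (1/5)·7 = 39/5
C3: (2/5)·1 + (1/5)·11 + (1/5)·8 + (1/5)·2 = 23/5
Highest expected payoff is 53/5, from C1.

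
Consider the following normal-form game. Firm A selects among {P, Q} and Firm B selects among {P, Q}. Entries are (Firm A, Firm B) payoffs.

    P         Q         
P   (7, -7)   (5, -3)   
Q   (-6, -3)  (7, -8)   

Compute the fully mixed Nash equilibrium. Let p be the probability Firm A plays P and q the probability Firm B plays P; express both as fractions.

p = 5/9, q = 2/15

In a mixed NE each player is indifferent between their pure strategies, so the opponent's mix sets the indifference.
Firm B indifferent between P and Q: p·(-7) + (1−p)·(-3) = p·(-3) + (1−p)·(-8) ⟹ (-3) + (-4)p = (-8) + 5p ⟹ p = 5/9.
Firm A indifferent between P and Q: q·7 + (1−q)·5 = q·(-6) + (1−q)·7 ⟹ 5 + 2q = 7 + (-13)q ⟹ q = 2/15.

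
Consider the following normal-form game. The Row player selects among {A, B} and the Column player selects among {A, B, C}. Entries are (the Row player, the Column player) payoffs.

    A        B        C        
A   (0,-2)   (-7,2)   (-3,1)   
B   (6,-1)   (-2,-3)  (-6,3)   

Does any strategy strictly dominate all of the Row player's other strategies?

A strategy is strictly dominant if it gives the Row player a strictly higher payoff than every other strategy, against every choice by the opponent.
A is not dominant: against A, B gives 6 > 0.
B is not dominant: against C, A gives -3 > -6.
No single strategy is best against every opponent action.

No strictly dominant strategy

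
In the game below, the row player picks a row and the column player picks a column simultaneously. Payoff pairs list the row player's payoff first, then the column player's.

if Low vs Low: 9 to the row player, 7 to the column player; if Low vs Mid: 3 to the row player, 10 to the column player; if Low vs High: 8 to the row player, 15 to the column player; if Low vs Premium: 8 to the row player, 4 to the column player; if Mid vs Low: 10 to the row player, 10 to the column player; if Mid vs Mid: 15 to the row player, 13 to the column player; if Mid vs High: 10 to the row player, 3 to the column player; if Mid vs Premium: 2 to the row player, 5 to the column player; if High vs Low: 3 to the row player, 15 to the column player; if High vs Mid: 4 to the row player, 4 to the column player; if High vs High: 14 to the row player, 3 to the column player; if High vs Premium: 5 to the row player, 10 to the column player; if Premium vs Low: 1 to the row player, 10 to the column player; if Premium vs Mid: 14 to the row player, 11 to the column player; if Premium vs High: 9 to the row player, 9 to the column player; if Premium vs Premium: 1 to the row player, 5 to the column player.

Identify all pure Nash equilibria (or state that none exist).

Check mutual best responses: a cell is a NE iff neither player can gain by unilaterally deviating.
The row player's best responses — vs Low: Mid (payoff 10); vs Mid: Mid (payoff 15); vs High: High (payoff 14); vs Premium: Low (payoff 8).
The column player's best responses — vs Low: High (payoff 15); vs Mid: Mid (payoff 13); vs High: Low (payoff 15); vs Premium: Mid (payoff 11).
The only mutual best response is (Mid, Mid); neither player gains by switching there.

(Mid, Mid)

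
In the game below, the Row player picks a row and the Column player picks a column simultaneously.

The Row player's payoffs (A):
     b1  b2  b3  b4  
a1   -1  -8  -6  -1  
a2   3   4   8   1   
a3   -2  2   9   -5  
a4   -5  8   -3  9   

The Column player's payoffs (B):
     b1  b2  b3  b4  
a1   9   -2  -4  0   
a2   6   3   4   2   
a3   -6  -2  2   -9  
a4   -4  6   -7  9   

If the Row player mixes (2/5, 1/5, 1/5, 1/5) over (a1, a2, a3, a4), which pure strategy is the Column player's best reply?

Compute the Column player's expected payoff from each pure strategy against the given mix.
b1: (2/5)·9 + (1/5)·6 + (1/5)·(-6) + (1/5)·(-4) = 14/5
b2: (2/5)·(-2) + (1/5)·3 + (1/5)·(-2) + (1/5)·6 = 3/5
b3: (2/5)·(-4) + (1/5)·4 + (1/5)·2 + (1/5)·(-7) = -9/5
b4: (2/5)·0 + (1/5)·2 + (1/5)·(-9) + (1/5)·9 = 2/5
Highest expected payoff is 14/5, from b1.

b1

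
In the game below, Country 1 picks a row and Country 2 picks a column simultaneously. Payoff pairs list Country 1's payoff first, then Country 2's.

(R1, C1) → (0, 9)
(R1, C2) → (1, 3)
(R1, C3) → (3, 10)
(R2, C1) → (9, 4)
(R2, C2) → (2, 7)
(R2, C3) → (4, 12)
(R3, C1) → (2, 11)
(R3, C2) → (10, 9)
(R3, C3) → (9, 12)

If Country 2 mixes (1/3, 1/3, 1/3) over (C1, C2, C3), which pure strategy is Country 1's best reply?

R3

Country 1's best reply maximizes expected payoff against the mix.
R1: (1/3)·0 + (1/3)·1 + (1/3)·3 = 4/3
R2: (1/3)·9 + (1/3)·2 + (1/3)·4 = 5
R3: (1/3)·2 + (1/3)·10 + (1/3)·9 = 7
Highest expected payoff is 7, from R3.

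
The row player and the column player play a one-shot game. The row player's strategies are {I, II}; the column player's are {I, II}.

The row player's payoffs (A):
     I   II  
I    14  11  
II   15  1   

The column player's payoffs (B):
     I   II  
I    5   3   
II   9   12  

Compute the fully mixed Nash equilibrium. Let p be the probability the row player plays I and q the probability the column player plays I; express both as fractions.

p = 3/5, q = 10/11

In a mixed NE each player is indifferent between their pure strategies, so the opponent's mix sets the indifference.
The column player indifferent between I and II: p·5 + (1−p)·9 = p·3 + (1−p)·12 ⟹ 9 + (-4)p = 12 + (-9)p ⟹ p = 3/5.
The row player indifferent between I and II: q·14 + (1−q)·11 = q·15 + (1−q)·1 ⟹ 11 + 3q = 1 + 14q ⟹ q = 10/11.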